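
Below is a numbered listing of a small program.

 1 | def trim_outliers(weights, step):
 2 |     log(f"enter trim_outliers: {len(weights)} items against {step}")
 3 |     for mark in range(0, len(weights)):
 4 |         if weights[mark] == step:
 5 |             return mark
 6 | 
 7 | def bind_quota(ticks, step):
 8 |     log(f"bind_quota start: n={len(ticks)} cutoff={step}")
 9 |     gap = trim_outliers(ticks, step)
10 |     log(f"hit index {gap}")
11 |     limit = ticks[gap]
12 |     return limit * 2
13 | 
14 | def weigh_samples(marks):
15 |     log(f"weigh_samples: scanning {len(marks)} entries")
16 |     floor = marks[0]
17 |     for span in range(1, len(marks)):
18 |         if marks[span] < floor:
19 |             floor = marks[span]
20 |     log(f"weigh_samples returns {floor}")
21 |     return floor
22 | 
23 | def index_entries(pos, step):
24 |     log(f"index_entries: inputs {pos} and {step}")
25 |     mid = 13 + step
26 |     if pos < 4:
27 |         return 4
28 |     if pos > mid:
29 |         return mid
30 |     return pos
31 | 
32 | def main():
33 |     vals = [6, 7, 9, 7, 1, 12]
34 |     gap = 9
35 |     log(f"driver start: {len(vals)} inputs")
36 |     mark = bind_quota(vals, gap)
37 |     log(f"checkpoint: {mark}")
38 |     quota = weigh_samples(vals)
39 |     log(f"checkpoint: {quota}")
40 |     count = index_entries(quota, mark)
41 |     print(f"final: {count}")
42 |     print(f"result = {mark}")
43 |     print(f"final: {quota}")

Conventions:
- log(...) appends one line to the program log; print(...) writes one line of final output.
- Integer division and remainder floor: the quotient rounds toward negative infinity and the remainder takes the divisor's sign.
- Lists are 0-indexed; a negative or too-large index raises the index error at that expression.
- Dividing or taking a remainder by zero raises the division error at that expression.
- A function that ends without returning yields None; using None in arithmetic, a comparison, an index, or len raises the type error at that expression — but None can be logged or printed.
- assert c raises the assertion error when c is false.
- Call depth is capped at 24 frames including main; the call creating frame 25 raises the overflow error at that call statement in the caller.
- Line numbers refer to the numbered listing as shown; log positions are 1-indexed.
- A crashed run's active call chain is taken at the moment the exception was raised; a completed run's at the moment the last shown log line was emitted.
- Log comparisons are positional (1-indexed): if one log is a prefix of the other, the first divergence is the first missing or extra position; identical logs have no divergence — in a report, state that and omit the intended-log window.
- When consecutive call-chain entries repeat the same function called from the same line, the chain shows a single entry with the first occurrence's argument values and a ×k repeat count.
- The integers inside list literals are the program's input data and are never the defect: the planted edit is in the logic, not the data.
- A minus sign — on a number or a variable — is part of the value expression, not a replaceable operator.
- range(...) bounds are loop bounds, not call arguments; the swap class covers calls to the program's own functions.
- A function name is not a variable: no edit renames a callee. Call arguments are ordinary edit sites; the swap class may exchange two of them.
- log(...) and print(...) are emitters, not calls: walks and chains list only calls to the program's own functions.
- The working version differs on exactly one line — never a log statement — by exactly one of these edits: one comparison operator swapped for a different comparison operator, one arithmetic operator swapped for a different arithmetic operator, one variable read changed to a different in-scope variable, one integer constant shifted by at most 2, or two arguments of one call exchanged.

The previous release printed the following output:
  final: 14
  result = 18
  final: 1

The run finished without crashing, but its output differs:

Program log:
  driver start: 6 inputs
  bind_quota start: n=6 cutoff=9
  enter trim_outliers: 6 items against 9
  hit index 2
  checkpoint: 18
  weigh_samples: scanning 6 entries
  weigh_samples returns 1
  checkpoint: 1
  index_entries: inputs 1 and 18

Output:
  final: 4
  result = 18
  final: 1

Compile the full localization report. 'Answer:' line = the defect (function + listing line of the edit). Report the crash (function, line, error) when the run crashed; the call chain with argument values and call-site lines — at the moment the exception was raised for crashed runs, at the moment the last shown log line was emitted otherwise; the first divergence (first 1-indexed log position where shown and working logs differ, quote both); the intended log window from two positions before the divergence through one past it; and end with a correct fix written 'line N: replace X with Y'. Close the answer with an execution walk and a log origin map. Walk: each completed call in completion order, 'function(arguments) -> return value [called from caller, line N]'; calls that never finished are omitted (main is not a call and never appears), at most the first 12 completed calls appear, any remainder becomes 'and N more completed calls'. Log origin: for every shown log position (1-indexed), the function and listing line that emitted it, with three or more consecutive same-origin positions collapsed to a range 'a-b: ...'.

Answer: the defect is in main at line 40.
Key observation: At log position 9 the runs split — shown 'index_entries: inputs 1 and 18', but the working version logs 'index_entries: inputs 18 and 1'.
Call chain: main -> index_entries(1, 18) (called at line 40).
First divergence: at position 9 the run shows 'index_entries: inputs 1 and 18' where the working version logs 'index_entries: inputs 18 and 1'.
Intended log window:
  7: weigh_samples returns 1
  8: checkpoint: 1
  9: index_entries: inputs 18 and 1
Execution walk:
  trim_outliers([6, 7, 9, 7, 1, 12], 9) -> 2  [called from bind_quota, line 9]
  bind_quota([6, 7, 9, 7, 1, 12], 9) -> 18  [called from main, line 36]
  weigh_samples([6, 7, 9, 7, 1, 12]) -> 1  [called from main, line 38]
  index_entries(1, 18) -> 4  [called from main, line 40]
Log line origins:
  1: logged in main at line 35
  2: logged in bind_quota at line 8
  3: logged in trim_outliers at line 2
  4: logged in bind_quota at line 10
  5: logged in main at line 37
  6: logged in weigh_samples at line 15
  7: logged in weigh_samples at line 20
  8: logged in main at line 39
  9: logged in index_entries at line 24
A correct fix: line 40: replace `index_entries(quota, mark)` with `index_entries(mark, quota)`.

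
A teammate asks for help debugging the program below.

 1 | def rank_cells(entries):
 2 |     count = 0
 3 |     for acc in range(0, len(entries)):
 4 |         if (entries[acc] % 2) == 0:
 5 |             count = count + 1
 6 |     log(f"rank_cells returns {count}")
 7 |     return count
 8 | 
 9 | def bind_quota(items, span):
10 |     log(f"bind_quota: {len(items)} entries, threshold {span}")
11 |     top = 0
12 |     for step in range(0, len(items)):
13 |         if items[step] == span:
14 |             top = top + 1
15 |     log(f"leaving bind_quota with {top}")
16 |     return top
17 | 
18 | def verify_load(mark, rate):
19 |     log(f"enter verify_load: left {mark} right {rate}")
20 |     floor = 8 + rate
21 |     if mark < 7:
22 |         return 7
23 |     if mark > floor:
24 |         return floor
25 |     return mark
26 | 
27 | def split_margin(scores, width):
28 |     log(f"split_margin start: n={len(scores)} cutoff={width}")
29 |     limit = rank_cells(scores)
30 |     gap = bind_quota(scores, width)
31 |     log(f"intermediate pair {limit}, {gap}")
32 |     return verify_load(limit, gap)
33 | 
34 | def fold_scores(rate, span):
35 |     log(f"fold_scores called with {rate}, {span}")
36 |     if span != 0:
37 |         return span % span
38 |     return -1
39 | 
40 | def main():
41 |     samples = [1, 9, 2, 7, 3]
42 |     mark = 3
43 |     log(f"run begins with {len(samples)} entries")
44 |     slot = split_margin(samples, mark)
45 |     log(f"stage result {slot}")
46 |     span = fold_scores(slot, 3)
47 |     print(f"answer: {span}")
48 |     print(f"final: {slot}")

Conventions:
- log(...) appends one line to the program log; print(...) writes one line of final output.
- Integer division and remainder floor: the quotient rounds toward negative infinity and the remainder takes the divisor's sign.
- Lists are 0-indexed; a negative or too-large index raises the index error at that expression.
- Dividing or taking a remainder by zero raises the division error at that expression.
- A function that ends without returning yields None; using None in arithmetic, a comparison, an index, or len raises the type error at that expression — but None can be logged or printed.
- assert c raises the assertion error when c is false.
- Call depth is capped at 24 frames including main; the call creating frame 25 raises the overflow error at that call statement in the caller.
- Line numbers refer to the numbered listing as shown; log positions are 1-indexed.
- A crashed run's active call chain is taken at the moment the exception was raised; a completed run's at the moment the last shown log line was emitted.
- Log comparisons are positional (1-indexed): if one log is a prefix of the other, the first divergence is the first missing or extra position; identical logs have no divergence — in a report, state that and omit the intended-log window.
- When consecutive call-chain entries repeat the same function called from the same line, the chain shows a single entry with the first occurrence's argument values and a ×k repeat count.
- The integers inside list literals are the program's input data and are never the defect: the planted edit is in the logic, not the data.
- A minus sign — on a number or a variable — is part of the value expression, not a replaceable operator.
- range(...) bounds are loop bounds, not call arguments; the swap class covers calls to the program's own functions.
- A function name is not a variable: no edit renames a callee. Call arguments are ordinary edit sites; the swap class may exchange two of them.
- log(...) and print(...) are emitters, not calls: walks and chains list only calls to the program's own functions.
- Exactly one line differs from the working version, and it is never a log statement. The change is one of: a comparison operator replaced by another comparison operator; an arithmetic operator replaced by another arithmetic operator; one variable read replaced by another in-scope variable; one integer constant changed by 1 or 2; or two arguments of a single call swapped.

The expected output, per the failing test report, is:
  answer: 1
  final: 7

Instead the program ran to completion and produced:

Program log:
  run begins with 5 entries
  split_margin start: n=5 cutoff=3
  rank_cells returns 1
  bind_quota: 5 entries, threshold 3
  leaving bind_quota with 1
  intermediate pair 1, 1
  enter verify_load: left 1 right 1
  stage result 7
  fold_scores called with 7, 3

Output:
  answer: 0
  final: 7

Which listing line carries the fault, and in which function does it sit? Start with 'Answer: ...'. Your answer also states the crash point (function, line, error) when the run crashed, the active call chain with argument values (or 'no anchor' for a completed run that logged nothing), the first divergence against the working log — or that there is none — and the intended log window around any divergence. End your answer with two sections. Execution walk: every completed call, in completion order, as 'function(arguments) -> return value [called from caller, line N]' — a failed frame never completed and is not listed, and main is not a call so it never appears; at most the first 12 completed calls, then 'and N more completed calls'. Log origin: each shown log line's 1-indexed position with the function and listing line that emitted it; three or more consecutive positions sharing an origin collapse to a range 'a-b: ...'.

Answer: the defect is in fold_scores at line 37.
Key observation: Nothing in the log betrays the bug — only the output does.
Call chain: main -> fold_scores(7, 3) (called at line 46).
First divergence: none — the logs agree in full.
Execution walk:
  rank_cells([1, 9, 2, 7, 3]) -> 1  [called from split_margin, line 29]
  bind_quota([1, 9, 2, 7, 3], 3) -> 1  [called from split_margin, line 30]
  verify_load(1, 1) -> 7  [called from split_margin, line 32]
  split_margin([1, 9, 2, 7, 3], 3) -> 7  [called from main, line 44]
  fold_scores(7, 3) -> 0  [called from main, line 46]
Log line origins:
  1 — main, line 43
  2 — split_margin, line 28
  3 — rank_cells, line 6
  4 — bind_quota, line 10
  5 — bind_quota, line 15
  6 — split_margin, line 31
  7 — verify_load, line 19
  8 — main, line 45
  9 — fold_scores, line 35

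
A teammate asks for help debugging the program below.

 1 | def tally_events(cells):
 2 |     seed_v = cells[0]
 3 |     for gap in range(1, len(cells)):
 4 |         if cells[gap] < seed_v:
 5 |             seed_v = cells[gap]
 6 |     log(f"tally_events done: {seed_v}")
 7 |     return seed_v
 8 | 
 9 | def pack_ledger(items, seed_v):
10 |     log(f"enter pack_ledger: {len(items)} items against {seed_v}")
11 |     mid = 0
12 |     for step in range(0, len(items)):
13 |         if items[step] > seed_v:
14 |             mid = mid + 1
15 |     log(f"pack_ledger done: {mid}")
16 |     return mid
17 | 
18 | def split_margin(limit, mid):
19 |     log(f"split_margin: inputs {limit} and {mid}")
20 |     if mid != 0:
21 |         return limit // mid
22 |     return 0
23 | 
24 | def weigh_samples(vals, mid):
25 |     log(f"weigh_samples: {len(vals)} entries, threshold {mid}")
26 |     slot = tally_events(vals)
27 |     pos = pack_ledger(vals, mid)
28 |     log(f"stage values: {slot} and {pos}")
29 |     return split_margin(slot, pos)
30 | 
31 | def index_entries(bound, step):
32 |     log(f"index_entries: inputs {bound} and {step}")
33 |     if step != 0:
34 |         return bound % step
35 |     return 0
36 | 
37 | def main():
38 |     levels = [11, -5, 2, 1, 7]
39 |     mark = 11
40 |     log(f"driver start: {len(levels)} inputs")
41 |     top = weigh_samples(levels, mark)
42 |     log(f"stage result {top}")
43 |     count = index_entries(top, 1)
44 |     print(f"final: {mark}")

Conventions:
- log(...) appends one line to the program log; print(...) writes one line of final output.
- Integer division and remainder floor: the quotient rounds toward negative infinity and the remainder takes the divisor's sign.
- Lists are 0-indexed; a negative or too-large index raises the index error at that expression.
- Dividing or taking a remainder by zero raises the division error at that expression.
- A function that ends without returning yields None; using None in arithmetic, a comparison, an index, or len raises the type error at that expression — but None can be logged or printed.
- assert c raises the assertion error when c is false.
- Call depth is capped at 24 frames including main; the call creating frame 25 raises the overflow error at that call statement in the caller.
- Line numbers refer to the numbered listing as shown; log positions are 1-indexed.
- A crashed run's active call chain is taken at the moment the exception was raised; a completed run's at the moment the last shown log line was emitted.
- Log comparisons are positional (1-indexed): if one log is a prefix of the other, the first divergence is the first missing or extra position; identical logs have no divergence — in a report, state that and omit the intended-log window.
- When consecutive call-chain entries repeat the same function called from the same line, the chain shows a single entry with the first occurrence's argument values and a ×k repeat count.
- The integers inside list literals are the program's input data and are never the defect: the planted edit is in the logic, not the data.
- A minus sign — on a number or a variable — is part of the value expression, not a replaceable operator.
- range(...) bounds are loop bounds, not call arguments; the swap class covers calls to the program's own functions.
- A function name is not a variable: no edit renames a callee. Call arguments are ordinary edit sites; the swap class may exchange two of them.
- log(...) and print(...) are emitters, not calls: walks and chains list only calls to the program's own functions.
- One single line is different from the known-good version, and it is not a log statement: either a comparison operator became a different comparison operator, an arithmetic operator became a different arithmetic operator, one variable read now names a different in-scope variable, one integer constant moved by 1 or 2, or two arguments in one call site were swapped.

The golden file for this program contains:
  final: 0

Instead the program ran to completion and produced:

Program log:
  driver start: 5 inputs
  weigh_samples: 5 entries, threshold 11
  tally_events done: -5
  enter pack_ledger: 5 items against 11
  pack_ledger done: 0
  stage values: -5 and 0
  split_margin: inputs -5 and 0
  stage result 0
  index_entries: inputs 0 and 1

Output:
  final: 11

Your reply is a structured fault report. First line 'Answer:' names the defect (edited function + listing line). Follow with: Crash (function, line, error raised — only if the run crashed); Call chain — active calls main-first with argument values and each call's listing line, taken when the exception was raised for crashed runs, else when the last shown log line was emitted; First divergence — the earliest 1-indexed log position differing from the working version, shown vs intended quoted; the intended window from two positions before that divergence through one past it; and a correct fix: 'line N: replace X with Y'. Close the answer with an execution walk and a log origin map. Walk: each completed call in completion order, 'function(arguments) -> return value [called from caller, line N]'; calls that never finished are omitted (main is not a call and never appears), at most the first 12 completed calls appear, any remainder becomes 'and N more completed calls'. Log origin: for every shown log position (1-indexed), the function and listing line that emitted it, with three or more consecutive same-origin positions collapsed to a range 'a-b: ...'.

Answer: the defect is in main at line 44.
Key observation: Nothing in the log betrays the bug — only the output does.
Call chain: main -> index_entries(0, 1) (called at line 43).
First divergence: none — the logs agree in full.
Execution walk:
  tally_events([11, -5, 2, 1, 7]) -> -5  [called from weigh_samples, line 26]
  pack_ledger([11, -5, 2, 1, 7], 11) -> 0  [called from weigh_samples, line 27]
  split_margin(-5, 0) -> 0  [called from weigh_samples, line 29]
  weigh_samples([11, -5, 2, 1, 7], 11) -> 0  [called from main, line 41]
  index_entries(0, 1) -> 0  [called from main, line 43]
Log line origins:
  1: from main, line 40
  2: from weigh_samples, line 25
  3: from tally_events, line 6
  4: from pack_ledger, line 10
  5: from pack_ledger, line 15
  6: from weigh_samples, line 28
  7: from split_margin, line 19
  8: from main, line 42
  9: from index_entries, line 32
A correct fix: line 44: replace `mark` with `count`.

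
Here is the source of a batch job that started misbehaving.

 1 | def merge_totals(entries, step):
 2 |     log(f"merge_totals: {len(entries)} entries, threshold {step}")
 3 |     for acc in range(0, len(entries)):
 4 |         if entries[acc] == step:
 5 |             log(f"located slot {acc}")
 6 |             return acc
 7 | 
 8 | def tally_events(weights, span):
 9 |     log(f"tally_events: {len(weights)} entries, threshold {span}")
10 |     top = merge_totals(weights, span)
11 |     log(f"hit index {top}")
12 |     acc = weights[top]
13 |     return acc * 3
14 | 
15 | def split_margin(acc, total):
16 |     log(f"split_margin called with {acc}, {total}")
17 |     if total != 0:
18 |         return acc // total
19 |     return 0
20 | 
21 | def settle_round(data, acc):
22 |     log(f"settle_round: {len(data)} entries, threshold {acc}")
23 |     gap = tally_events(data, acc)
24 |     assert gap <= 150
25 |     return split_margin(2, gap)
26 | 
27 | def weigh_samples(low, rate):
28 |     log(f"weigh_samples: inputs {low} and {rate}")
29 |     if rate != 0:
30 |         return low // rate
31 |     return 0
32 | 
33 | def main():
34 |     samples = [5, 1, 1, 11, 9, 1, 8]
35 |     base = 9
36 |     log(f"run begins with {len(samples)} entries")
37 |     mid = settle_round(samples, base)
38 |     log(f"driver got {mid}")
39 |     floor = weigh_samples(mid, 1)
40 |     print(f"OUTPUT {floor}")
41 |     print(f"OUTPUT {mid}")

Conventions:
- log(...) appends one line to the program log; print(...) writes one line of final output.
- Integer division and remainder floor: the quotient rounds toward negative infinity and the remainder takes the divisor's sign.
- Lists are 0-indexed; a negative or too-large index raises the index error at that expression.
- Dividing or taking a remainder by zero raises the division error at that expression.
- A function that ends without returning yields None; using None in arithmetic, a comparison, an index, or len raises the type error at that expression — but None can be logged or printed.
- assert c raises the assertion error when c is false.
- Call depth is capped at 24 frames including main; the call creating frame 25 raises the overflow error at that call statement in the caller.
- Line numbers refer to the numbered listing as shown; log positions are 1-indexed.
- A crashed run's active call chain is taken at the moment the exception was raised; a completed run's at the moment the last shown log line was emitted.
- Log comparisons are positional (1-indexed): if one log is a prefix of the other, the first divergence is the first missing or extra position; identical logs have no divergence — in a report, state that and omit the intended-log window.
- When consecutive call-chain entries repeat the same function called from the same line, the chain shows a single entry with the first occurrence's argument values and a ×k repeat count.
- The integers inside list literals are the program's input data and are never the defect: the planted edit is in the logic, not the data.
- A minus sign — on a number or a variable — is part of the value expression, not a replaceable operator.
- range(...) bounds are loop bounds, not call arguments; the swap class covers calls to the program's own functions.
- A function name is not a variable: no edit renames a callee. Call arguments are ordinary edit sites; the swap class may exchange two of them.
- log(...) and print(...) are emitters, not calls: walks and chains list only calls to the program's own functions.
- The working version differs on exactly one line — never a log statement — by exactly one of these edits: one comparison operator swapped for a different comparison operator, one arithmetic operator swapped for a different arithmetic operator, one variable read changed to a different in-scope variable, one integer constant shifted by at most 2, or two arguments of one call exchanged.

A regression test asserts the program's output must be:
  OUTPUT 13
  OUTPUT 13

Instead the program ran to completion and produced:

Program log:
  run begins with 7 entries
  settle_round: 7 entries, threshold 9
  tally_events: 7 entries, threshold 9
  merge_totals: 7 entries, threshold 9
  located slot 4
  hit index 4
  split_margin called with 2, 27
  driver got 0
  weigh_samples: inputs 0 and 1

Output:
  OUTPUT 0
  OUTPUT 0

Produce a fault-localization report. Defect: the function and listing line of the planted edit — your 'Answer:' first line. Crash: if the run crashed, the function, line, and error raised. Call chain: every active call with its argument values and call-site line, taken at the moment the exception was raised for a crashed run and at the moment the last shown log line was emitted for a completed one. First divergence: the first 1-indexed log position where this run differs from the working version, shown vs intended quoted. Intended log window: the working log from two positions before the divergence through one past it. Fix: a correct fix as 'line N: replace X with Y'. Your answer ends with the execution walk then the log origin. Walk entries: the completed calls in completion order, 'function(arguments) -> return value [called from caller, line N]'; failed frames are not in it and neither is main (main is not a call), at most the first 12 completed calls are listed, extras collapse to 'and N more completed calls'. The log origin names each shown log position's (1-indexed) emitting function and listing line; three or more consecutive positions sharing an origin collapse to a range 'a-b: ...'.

Answer: the defect is in settle_round at line 25.
Key observation: At log position 7 the runs split — shown 'split_margin called with 2, 27', but the working version logs 'split_margin called with 27, 2'.
Call chain: main -> weigh_samples(0, 1) (called at line 39).
First divergence: position 7; shown 'split_margin called with 2, 27' vs intended 'split_margin called with 27, 2'.
Intended log window:
  5: located slot 4
  6: hit index 4
  7: split_margin called with 27, 2
  8: driver got 13
Execution walk:
  merge_totals([5, 1, 1, 11, 9, 1, 8], 9) -> 4  [called from tally_events, line 10]
  tally_events([5, 1, 1, 11, 9, 1, 8], 9) -> 27  [called from settle_round, line 23]
  split_margin(2, 27) -> 0  [called from settle_round, line 25]
  settle_round([5, 1, 1, 11, 9, 1, 8], 9) -> 0  [called from main, line 37]
  weigh_samples(0, 1) -> 0  [called from main, line 39]
Log origins:
  1: logged in main at line 36
  2: logged in settle_round at line 22
  3: logged in tally_events at line 9
  4: logged in merge_totals at line 2
  5: logged in merge_totals at line 5
  6: logged in tally_events at line 11
  7: logged in split_margin at line 16
  8: logged in main at line 38
  9: logged in weigh_samples at line 28
A correct fix: line 25: replace `split_margin(2, gap)` with `split_margin(gap, 2)`.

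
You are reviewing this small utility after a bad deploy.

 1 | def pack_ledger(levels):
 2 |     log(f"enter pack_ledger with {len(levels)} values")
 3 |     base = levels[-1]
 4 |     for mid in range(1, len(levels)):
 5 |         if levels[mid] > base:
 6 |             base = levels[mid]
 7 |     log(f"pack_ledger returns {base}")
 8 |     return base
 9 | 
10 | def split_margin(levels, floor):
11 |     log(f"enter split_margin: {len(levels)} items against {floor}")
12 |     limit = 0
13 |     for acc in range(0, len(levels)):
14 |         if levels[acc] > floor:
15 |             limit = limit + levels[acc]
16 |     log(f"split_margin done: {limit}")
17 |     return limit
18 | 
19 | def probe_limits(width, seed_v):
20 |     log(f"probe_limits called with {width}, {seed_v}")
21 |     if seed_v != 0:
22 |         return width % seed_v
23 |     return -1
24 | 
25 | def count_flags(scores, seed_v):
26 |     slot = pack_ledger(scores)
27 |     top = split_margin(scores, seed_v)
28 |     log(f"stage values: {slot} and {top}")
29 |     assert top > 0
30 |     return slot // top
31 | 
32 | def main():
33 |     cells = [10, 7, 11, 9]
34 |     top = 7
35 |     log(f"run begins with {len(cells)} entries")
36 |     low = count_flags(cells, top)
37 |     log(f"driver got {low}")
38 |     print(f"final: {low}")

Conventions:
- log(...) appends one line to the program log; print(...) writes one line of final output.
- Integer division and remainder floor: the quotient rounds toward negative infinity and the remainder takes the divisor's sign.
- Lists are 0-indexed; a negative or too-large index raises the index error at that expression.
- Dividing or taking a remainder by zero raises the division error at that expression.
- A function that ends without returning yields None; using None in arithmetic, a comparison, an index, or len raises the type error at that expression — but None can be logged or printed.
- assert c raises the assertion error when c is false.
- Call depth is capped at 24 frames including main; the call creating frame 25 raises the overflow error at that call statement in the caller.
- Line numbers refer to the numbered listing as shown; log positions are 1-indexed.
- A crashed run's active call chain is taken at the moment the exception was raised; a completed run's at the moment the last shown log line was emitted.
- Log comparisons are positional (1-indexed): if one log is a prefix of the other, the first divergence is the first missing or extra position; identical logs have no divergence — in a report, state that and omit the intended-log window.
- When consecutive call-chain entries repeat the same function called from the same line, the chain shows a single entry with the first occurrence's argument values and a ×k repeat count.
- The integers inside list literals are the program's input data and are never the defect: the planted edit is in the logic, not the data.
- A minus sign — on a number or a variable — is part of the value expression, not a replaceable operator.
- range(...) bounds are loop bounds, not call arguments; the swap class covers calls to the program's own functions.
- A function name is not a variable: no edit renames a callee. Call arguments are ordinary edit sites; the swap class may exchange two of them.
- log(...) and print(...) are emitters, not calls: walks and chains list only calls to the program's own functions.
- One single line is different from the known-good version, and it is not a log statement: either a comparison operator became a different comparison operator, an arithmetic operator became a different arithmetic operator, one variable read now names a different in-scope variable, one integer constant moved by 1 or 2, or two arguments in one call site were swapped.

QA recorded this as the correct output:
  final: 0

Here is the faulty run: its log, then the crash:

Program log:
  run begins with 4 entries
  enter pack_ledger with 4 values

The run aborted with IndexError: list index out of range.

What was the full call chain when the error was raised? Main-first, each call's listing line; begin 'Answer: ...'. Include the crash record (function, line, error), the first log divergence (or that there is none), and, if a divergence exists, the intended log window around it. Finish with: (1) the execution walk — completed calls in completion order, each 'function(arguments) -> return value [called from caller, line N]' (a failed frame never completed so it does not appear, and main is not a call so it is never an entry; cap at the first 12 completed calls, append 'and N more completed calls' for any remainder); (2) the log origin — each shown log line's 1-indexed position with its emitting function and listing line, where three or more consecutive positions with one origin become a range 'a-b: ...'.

Answer: main -> count_flags (called at line 36) -> pack_ledger (called at line 26).
Key observation: Only 2 log lines were emitted before the run died; the intended continuation was 'pack_ledger returns 11'.
Crash: pack_ledger, line 3, IndexError.
First divergence: position 3 — after 2 matching lines the faulty run goes silent; intended next line 'pack_ledger returns 11'.
Intended log window:
  1: run begins with 4 entries
  2: enter pack_ledger with 4 values
  3: pack_ledger returns 11
  4: enter split_margin: 4 items against 7
Execution walk:
  (no call completed)
Log line origins:
  1: logged in main at line 35
  2: logged in pack_ledger at line 2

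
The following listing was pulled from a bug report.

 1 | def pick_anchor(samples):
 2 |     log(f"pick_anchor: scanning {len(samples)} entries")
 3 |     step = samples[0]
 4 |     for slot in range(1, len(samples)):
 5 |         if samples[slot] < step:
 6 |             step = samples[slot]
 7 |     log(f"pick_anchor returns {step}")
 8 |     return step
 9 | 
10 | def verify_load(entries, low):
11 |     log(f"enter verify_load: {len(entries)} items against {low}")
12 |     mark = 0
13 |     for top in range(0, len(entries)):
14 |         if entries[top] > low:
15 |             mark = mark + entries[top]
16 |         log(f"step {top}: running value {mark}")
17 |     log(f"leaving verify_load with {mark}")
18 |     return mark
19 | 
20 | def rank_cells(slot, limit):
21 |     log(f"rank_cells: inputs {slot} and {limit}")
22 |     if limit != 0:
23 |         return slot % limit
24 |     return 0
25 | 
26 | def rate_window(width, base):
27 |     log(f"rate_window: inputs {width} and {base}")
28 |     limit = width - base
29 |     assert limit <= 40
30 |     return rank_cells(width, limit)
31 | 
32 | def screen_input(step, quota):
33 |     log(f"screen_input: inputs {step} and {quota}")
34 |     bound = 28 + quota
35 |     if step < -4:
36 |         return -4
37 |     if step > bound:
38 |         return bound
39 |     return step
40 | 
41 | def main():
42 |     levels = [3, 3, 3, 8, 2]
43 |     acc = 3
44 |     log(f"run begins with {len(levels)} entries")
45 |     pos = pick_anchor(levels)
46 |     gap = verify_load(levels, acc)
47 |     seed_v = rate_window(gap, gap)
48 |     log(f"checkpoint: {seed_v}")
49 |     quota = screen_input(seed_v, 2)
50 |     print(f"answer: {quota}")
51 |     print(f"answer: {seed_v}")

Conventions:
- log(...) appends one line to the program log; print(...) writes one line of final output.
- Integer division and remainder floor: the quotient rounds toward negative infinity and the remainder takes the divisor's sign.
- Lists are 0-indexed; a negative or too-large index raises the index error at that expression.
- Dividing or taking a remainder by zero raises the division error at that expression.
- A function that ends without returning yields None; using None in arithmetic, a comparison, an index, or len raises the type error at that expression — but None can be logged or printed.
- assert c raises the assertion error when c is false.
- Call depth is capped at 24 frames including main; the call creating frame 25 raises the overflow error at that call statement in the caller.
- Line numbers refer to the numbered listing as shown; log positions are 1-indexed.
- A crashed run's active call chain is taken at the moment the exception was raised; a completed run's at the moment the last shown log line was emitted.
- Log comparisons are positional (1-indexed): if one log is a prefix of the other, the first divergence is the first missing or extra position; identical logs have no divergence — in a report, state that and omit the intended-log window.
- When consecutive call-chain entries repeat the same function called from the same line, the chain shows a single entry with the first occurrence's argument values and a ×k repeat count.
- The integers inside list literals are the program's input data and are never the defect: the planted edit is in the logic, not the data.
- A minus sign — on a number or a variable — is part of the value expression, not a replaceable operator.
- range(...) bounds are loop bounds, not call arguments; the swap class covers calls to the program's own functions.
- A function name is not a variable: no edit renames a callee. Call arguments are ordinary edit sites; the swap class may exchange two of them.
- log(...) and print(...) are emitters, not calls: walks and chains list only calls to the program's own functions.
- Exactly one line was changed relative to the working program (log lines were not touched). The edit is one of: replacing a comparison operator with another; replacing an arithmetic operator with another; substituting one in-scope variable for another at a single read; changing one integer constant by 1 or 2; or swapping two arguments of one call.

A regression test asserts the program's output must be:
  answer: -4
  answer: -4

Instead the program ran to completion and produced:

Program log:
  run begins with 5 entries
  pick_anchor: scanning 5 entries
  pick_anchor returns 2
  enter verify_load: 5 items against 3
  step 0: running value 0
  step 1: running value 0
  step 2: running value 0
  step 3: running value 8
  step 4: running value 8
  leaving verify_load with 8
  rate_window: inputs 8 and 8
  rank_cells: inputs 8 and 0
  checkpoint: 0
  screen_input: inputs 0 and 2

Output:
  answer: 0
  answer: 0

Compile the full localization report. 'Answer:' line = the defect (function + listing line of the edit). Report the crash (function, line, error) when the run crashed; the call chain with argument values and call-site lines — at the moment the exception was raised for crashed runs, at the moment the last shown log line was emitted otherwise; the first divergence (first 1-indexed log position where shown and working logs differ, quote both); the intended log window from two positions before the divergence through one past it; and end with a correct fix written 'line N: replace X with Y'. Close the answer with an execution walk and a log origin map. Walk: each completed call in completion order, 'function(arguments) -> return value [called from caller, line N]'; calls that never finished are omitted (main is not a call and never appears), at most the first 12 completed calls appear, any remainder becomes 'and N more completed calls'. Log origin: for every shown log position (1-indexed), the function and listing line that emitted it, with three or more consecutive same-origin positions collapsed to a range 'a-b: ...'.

Answer: the defect is in main at line 47.
The tell: Everything matches until log position 11, which reads 'rate_window: inputs 8 and 8' in place of 'rate_window: inputs 2 and 8'.
Call chain: main -> screen_input(0, 2) (called at line 49).
First divergence: at position 11 the run shows 'rate_window: inputs 8 and 8' where the working version logs 'rate_window: inputs 2 and 8'.
Intended log window:
  9: step 4: running value 8
  10: leaving verify_load with 8
  11: rate_window: inputs 2 and 8
  12: rank_cells: inputs 2 and -6
Execution walk:
  pick_anchor([3, 3, 3, 8, 2]) -> 2  [called from main, line 45]
  verify_load([3, 3, 3, 8, 2], 3) -> 8  [called from main, line 46]
  rank_cells(8, 0) -> 0  [called from rate_window, line 30]
  rate_window(8, 8) -> 0  [called from main, line 47]
  screen_input(0, 2) -> 0  [called from main, line 49]
Log line origins:
  1 — main, line 44
  2 — pick_anchor, line 2
  3 — pick_anchor, line 7
  4 — verify_load, line 11
  5-9 — verify_load, line 16
  10 — verify_load, line 17
  11 — rate_window, line 27
  12 — rank_cells, line 21
  13 — main, line 48
  14 — screen_input, line 33
A correct fix: line 47: replace `rate_window(gap, gap)` with `rate_window(pos, gap)`.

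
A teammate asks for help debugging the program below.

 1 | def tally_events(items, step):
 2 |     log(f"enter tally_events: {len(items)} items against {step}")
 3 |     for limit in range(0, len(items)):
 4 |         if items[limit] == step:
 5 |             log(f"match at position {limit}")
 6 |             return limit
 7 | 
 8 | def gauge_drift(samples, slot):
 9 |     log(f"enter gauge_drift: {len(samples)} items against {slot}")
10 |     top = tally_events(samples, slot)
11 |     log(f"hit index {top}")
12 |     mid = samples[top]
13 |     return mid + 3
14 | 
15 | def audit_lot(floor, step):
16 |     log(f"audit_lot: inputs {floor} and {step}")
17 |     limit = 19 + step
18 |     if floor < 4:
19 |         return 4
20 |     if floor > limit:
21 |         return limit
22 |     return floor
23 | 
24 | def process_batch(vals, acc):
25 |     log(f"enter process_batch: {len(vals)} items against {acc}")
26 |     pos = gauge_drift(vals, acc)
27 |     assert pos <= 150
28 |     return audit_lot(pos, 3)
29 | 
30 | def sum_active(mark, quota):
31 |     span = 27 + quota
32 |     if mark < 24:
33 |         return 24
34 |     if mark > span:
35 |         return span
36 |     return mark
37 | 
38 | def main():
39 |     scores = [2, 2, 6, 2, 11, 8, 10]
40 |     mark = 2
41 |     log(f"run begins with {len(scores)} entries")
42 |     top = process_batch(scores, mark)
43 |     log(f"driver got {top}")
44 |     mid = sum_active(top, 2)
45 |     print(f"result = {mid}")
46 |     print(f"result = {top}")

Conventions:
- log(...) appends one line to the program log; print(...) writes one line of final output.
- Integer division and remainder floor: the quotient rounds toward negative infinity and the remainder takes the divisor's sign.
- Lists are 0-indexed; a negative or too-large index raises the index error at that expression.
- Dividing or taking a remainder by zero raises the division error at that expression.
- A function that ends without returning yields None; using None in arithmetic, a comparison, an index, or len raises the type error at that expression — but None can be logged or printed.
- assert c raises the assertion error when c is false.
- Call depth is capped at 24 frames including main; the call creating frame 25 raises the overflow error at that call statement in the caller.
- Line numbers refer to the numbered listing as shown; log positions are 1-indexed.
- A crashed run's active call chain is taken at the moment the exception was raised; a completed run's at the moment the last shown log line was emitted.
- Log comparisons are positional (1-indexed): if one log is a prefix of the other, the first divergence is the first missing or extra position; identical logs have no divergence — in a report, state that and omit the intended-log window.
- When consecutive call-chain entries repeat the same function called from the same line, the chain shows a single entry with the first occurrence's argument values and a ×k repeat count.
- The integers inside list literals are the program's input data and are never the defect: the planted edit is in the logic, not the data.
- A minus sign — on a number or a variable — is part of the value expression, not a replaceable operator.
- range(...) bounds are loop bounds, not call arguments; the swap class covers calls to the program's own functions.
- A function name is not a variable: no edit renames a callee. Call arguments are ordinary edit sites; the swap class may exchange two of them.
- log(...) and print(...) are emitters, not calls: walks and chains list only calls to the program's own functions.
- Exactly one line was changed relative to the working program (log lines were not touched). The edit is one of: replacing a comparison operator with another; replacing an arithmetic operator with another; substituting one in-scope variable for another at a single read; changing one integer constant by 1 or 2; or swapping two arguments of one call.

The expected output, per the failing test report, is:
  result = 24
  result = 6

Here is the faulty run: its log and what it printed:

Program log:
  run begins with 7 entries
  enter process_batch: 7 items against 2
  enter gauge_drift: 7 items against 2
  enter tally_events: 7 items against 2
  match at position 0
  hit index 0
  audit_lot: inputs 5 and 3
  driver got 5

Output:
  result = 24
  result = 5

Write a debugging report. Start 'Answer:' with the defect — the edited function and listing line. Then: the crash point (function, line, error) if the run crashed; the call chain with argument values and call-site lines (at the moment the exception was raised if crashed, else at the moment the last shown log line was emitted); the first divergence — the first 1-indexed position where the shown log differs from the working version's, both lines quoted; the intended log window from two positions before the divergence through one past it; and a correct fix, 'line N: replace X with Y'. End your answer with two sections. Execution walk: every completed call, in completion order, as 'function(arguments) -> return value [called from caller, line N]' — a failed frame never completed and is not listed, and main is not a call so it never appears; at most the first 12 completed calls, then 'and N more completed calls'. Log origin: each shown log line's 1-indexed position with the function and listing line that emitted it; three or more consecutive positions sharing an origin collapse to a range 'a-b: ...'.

Answer: the defect is in gauge_drift at line 13.
Key observation: Log line 7 is where behavior first shows: 'audit_lot: inputs 5 and 3' appears instead of 'audit_lot: inputs 6 and 3'.
Call chain: main.
First divergence: position 7 — shown 'audit_lot: inputs 5 and 3', intended 'audit_lot: inputs 6 and 3'.
Intended log window:
  5: match at position 0
  6: hit index 0
  7: audit_lot: inputs 6 and 3
  8: driver got 6
Execution walk:
  tally_events([2, 2, 6, 2, 11, 8, 10], 2) -> 0  [called from gauge_drift, line 10]
  gauge_drift([2, 2, 6, 2, 11, 8, 10], 2) -> 5  [called from process_batch, line 26]
  audit_lot(5, 3) -> 5  [called from process_batch, line 28]
  process_batch([2, 2, 6, 2, 11, 8, 10], 2) -> 5  [called from main, line 42]
  sum_active(5, 2) -> 24  [called from main, line 44]
Log line origins:
  1: logged in main at line 41
  2: logged in process_batch at line 25
  3: logged in gauge_drift at line 9
  4: logged in tally_events at line 2
  5: logged in tally_events at line 5
  6: logged in gauge_drift at line 11
  7: logged in audit_lot at line 16
  8: logged in main at line 43
A correct fix: line 13: replace `+` with `*`.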